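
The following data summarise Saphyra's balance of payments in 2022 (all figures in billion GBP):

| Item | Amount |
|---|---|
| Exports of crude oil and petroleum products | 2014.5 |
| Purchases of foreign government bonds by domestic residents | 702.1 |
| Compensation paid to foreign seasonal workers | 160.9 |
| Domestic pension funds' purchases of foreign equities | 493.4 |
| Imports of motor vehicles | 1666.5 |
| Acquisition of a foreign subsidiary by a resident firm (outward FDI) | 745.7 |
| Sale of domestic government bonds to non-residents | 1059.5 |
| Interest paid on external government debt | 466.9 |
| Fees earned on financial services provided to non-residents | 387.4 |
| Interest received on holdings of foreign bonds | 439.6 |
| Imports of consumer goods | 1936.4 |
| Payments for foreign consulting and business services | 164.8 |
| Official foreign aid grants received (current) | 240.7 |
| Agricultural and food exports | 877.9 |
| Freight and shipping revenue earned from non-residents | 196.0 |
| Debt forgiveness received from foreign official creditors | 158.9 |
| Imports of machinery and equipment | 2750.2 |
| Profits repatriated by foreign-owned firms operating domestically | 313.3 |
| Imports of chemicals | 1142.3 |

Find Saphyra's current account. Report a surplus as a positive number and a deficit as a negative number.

Goods: -2750.2 - 1936.4 - 1666.5 + 877.9 + 2014.5 - 1142.3 = -4603.0
Services: 196.0 - 164.8 + 387.4 = 418.6
Primary income: -466.9 + 439.6 - 160.9 - 313.3 = -501.5
Secondary income: 240.7
Current account = (-4603.0) + 418.6 + (-501.5) + 240.7 = -4445.2
(Excluded from the current account — financial account: purchases of foreign government bonds by domestic residents 702.1, domestic pension funds' purchases of foreign equities 493.4, acquisition of a foreign subsidiary by a resident firm (outward FDI) 745.7, sale of domestic government bonds to non-residents 1059.5; capital account: debt forgiveness received from foreign official creditors 158.9.)

-4445.2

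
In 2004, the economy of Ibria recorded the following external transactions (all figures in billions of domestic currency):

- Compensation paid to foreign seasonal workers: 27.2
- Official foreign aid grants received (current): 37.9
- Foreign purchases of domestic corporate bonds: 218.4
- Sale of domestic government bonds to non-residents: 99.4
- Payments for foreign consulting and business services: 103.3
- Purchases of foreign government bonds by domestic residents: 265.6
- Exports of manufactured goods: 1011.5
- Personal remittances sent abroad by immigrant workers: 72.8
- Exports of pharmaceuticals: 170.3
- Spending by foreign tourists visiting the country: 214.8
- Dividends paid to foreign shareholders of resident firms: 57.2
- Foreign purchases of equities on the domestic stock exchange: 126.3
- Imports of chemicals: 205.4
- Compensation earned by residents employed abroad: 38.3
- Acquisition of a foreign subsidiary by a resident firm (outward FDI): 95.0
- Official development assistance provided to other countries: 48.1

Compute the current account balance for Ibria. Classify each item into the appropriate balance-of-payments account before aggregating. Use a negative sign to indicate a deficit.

958.8

Goods: -205.4 + 170.3 + 1011.5 = 976.4
Services: -103.3 + 214.8 = 111.5
Primary income: 38.3 - 57.2 - 27.2 = -46.1
Secondary income: -72.8 + 37.9 - 48.1 = -83.0
Current account = 976.4 + 111.5 + (-46.1) + (-83.0) = 958.8
(Excluded from the current account — financial account: foreign purchases of domestic corporate bonds 218.4, sale of domestic government bonds to non-residents 99.4, purchases of foreign government bonds by domestic residents 265.6, foreign purchases of equities on the domestic stock exchange 126.3, acquisition of a foreign subsidiary by a resident firm (outward FDI) 95.0.)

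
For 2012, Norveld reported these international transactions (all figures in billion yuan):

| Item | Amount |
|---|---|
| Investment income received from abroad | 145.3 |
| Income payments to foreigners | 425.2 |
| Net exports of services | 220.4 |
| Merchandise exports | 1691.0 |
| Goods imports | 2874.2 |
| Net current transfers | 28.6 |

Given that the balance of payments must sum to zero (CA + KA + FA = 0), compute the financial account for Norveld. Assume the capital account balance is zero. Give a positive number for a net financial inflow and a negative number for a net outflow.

Goods balance = 1691.0 - 2874.2 = -1183.2
Services balance = 220.4
Trade balance (goods + services) = -1183.2 + 220.4 = -962.8
Net primary income = 145.3 - 425.2 = -279.9
Net secondary income = 28.6
Current account = -962.8 + (-279.9) + 28.6 = -1214.1
Financial account = -(-1214.1) = 1214.1

1214.1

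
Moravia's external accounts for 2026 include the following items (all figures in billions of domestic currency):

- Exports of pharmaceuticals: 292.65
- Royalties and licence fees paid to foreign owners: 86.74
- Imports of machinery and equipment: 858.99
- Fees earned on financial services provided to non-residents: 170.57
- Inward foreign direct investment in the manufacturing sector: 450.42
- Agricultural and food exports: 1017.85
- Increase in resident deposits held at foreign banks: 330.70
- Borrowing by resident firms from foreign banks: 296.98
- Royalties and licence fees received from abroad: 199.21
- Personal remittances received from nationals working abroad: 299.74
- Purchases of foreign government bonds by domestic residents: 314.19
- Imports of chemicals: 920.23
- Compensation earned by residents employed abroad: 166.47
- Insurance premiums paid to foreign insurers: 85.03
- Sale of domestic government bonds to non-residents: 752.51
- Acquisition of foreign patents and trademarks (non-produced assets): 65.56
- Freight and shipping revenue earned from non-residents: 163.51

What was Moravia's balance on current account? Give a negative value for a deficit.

Goods: 1017.85 - 920.23 - 858.99 + 292.65 = -468.72
Services: -85.03 + 170.57 + 199.21 - 86.74 + 163.51 = 361.52
Primary income: 166.47
Secondary income: 299.74
Current account = (-468.72) + 361.52 + 166.47 + 299.74 = 359.01
(Excluded from the current account — financial account: inward foreign direct investment in the manufacturing sector 450.42, increase in resident deposits held at foreign banks 330.70, borrowing by resident firms from foreign banks 296.98, purchases of foreign government bonds by domestic residents 314.19, sale of domestic government bonds to non-residents 752.51; capital account: acquisition of foreign patents and trademarks (non-produced assets) 65.56.)

359.01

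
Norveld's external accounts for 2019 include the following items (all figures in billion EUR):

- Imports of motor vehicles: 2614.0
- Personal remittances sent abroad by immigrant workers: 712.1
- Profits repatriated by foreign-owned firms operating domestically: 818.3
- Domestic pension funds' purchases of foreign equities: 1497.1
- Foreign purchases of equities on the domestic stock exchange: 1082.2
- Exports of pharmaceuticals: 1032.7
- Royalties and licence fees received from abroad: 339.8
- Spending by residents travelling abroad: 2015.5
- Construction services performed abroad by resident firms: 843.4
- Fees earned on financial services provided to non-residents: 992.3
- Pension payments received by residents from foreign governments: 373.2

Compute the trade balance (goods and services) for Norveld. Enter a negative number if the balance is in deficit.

Goods: 1032.7 - 2614.0 = -1581.3
Services: -2015.5 + 992.3 + 339.8 + 843.4 = 160.0
Trade balance = -1581.3 + 160.0 = -1421.3
(Excluded from the trade balance — secondary income: personal remittances sent abroad by immigrant workers 712.1, pension payments received by residents from foreign governments 373.2; primary income: profits repatriated by foreign-owned firms operating domestically 818.3; financial account: domestic pension funds' purchases of foreign equities 1497.1, foreign purchases of equities on the domestic stock exchange 1082.2.)

-1421.3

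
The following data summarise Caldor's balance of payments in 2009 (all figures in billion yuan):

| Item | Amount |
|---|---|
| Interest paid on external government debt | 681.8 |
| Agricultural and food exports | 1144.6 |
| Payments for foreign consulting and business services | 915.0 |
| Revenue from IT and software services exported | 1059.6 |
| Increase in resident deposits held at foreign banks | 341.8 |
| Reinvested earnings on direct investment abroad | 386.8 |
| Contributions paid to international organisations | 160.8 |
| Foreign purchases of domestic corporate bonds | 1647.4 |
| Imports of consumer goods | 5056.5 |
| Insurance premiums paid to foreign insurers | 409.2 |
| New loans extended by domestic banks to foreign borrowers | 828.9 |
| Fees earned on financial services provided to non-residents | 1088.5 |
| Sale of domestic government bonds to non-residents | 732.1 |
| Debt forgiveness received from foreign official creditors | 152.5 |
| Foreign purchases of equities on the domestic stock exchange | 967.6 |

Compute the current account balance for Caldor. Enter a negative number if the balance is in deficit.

-3543.8

Goods: 1144.6 - 5056.5 = -3911.9
Services: 1088.5 - 409.2 + 1059.6 - 915.0 = 823.9
Primary income: 386.8 - 681.8 = -295.0
Secondary income: -160.8
Current account = (-3911.9) + 823.9 + (-295.0) + (-160.8) = -3543.8
(Excluded from the current account — financial account: increase in resident deposits held at foreign banks 341.8, foreign purchases of domestic corporate bonds 1647.4, new loans extended by domestic banks to foreign borrowers 828.9, sale of domestic government bonds to non-residents 732.1, foreign purchases of equities on the domestic stock exchange 967.6; capital account: debt forgiveness received from foreign official creditors 152.5.)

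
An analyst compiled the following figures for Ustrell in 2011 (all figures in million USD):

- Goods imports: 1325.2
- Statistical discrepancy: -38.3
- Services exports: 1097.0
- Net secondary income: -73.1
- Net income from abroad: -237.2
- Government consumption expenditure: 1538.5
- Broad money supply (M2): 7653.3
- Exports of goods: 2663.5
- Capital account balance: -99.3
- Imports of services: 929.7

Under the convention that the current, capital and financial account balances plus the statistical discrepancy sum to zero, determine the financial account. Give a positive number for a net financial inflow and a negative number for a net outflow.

Goods balance = 2663.5 - 1325.2 = 1338.3
Services balance = 1097.0 - 929.7 = 167.3
Trade balance (goods + services) = 1338.3 + 167.3 = 1505.6
Net primary income = -237.2
Net secondary income = -73.1
Current account = 1505.6 + (-237.2) + (-73.1) = 1195.3
Financial account = -(1195.3 + (-99.3) + (-38.3)) = -1057.7

-1057.7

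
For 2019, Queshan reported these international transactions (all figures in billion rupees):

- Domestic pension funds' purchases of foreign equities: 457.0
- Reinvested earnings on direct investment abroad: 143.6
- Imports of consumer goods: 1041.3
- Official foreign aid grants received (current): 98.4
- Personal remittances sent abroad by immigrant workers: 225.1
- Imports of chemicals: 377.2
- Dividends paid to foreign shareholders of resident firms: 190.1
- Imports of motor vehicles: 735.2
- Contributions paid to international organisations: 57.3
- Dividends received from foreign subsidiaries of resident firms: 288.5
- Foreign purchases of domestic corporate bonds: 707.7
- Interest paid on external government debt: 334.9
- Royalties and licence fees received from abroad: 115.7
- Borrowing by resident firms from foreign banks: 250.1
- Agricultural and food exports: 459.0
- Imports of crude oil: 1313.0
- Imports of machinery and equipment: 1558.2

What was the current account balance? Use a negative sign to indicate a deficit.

-4727.1

Goods: -735.2 + 459.0 - 1313.0 - 377.2 - 1558.2 - 1041.3 = -4565.9
Services: 115.7
Primary income: -334.9 - 190.1 + 143.6 + 288.5 = -92.9
Secondary income: -225.1 - 57.3 + 98.4 = -184.0
Current account = (-4565.9) + 115.7 + (-92.9) + (-184.0) = -4727.1
(Excluded from the current account — financial account: domestic pension funds' purchases of foreign equities 457.0, foreign purchases of domestic corporate bonds 707.7, borrowing by resident firms from foreign banks 250.1.)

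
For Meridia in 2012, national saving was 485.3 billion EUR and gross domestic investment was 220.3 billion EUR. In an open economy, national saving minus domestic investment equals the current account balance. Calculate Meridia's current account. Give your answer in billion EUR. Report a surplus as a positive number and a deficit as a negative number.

CA = S - I = 485.3 - 220.3 = 265.0

265.0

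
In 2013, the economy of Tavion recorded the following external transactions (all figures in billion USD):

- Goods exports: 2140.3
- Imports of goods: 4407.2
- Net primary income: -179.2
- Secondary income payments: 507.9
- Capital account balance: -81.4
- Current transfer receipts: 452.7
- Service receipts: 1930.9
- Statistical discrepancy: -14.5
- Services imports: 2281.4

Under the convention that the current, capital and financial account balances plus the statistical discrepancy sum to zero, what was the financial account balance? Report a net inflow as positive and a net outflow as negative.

2947.7

Goods balance = 2140.3 - 4407.2 = -2266.9
Services balance = 1930.9 - 2281.4 = -350.5
Trade balance (goods + services) = -2266.9 + (-350.5) = -2617.4
Net primary income = -179.2
Net secondary income = 452.7 - 507.9 = -55.2
Current account = -2617.4 + (-179.2) + (-55.2) = -2851.8
Financial account = -(-2851.8 + (-81.4) + (-14.5)) = 2947.7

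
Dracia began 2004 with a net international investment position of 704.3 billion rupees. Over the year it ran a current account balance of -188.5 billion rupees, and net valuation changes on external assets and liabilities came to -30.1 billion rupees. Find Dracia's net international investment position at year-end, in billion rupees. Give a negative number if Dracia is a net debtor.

Change in NIIP = current account + net valuation change = -188.5 + (-30.1) = -218.6
End-of-year NIIP = 704.3 + (-218.6) = 485.7

485.7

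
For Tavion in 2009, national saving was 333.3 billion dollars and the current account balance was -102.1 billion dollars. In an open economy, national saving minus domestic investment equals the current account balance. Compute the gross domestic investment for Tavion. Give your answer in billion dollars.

435.4

I = S - CA = 333.3 - (-102.1) = 435.4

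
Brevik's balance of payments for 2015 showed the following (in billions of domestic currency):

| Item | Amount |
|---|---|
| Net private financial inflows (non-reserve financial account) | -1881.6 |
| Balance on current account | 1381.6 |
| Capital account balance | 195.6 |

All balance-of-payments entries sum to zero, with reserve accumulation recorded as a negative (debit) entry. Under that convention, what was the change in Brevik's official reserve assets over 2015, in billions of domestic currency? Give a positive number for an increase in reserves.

-304.4

Official reserve transactions balance = -(1381.6 + 195.6 + (-1881.6)) = 304.4
An accumulation of reserves is recorded as a debit (negative entry), so the change in the stock of reserves is the negative of that balance.
Change in official reserves = -(304.4) = -304.4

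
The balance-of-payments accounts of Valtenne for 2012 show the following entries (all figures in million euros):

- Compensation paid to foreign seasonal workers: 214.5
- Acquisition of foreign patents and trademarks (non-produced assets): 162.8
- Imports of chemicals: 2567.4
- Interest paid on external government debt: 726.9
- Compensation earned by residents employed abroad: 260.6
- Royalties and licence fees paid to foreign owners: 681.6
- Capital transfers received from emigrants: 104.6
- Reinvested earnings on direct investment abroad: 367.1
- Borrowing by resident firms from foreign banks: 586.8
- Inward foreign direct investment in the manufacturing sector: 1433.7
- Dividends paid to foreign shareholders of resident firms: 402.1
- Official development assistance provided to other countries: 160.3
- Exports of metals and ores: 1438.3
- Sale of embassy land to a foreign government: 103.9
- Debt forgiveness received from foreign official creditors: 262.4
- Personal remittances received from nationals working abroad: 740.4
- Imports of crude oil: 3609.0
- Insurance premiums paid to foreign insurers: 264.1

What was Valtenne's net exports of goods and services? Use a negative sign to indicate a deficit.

Goods: -3609.0 + 1438.3 - 2567.4 = -4738.1
Services: -264.1 - 681.6 = -945.7
Trade balance = -4738.1 + (-945.7) = -5683.8
(Excluded from the trade balance — primary income: compensation paid to foreign seasonal workers 214.5, interest paid on external government debt 726.9, compensation earned by residents employed abroad 260.6, reinvested earnings on direct investment abroad 367.1, dividends paid to foreign shareholders of resident firms 402.1; capital account: acquisition of foreign patents and trademarks (non-produced assets) 162.8, capital transfers received from emigrants 104.6, sale of embassy land to a foreign government 103.9, debt forgiveness received from foreign official creditors 262.4; financial account: borrowing by resident firms from foreign banks 586.8, inward foreign direct investment in the manufacturing sector 1433.7; secondary income: official development assistance provided to other countries 160.3, personal remittances received from nationals working abroad 740.4.)

-5683.8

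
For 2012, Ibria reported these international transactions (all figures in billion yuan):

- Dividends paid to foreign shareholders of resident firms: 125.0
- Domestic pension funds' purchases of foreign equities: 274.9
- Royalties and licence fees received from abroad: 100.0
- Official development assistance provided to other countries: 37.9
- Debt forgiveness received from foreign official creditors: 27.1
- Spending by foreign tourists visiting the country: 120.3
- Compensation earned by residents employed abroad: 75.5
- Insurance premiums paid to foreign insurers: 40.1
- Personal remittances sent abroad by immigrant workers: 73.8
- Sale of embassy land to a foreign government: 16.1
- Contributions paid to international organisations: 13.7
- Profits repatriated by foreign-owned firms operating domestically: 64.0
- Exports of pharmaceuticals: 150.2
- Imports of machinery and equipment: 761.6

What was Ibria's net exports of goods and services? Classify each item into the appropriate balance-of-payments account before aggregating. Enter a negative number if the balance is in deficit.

Goods: -761.6 + 150.2 = -611.4
Services: 100.0 - 40.1 + 120.3 = 180.2
Trade balance = -611.4 + 180.2 = -431.2
(Excluded from the trade balance — primary income: dividends paid to foreign shareholders of resident firms 125.0, compensation earned by residents employed abroad 75.5, profits repatriated by foreign-owned firms operating domestically 64.0; financial account: domestic pension funds' purchases of foreign equities 274.9; secondary income: official development assistance provided to other countries 37.9, personal remittances sent abroad by immigrant workers 73.8, contributions paid to international organisations 13.7; capital account: debt forgiveness received from foreign official creditors 27.1, sale of embassy land to a foreign government 16.1.)

-431.2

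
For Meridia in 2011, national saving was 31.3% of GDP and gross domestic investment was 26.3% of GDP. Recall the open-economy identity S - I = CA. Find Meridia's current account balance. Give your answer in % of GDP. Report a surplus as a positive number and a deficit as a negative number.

5.0

CA = S - I = 31.3 - 26.3 = 5.0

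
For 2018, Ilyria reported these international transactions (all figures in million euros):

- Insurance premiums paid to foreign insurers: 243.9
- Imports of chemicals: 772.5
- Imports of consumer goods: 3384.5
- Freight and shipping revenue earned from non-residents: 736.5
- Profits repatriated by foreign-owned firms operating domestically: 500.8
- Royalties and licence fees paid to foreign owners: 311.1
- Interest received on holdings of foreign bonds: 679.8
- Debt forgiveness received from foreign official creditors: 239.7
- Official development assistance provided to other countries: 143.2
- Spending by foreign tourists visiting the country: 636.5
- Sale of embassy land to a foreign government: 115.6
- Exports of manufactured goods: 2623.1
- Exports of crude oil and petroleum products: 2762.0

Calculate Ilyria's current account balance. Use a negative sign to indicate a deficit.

2081.9

Goods: -772.5 + 2623.1 + 2762.0 - 3384.5 = 1228.1
Services: 636.5 - 311.1 + 736.5 - 243.9 = 818.0
Primary income: -500.8 + 679.8 = 179.0
Secondary income: -143.2
Current account = 1228.1 + 818.0 + 179.0 + (-143.2) = 2081.9
(Excluded from the current account — capital account: debt forgiveness received from foreign official creditors 239.7, sale of embassy land to a foreign government 115.6.)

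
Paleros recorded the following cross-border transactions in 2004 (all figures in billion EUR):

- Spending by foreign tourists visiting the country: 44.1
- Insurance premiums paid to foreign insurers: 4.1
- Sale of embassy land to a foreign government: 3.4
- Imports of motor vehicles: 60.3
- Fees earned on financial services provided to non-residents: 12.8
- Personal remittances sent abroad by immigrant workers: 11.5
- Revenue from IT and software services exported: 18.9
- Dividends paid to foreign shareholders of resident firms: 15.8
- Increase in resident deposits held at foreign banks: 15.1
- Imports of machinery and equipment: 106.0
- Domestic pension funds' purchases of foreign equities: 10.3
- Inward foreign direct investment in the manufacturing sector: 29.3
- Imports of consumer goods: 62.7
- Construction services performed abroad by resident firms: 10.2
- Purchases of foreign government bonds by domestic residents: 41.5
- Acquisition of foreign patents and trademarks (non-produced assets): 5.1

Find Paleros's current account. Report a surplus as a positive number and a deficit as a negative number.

Goods: -62.7 - 60.3 - 106.0 = -229.0
Services: 18.9 - 4.1 + 12.8 + 10.2 + 44.1 = 81.9
Primary income: -15.8
Secondary income: -11.5
Current account = (-229.0) + 81.9 + (-15.8) + (-11.5) = -174.4
(Excluded from the current account — capital account: sale of embassy land to a foreign government 3.4, acquisition of foreign patents and trademarks (non-produced assets) 5.1; financial account: increase in resident deposits held at foreign banks 15.1, domestic pension funds' purchases of foreign equities 10.3, inward foreign direct investment in the manufacturing sector 29.3, purchases of foreign government bonds by domestic residents 41.5.)

-174.4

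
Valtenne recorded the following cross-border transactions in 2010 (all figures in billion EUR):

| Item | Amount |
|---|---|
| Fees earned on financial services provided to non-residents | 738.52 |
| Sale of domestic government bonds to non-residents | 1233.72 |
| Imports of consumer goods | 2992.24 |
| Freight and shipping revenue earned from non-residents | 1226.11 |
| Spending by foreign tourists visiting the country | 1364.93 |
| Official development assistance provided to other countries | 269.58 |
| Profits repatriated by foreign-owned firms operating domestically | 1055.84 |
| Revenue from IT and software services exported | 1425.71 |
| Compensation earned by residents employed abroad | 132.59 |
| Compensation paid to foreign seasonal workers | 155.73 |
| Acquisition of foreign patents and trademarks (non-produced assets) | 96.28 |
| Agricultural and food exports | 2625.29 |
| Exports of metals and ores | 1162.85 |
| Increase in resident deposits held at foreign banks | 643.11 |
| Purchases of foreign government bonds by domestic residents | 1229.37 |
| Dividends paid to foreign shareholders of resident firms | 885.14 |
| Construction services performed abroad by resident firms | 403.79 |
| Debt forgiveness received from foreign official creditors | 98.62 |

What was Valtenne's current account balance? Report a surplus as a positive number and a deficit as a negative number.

Goods: 2625.29 - 2992.24 + 1162.85 = 795.90
Services: 738.52 + 1364.93 + 403.79 + 1425.71 + 1226.11 = 5159.06
Primary income: -155.73 - 885.14 - 1055.84 + 132.59 = -1964.12
Secondary income: -269.58
Current account = 795.90 + 5159.06 + (-1964.12) + (-269.58) = 3721.26
(Excluded from the current account — financial account: sale of domestic government bonds to non-residents 1233.72, increase in resident deposits held at foreign banks 643.11, purchases of foreign government bonds by domestic residents 1229.37; capital account: acquisition of foreign patents and trademarks (non-produced assets) 96.28, debt forgiveness received from foreign official creditors 98.62.)

3721.26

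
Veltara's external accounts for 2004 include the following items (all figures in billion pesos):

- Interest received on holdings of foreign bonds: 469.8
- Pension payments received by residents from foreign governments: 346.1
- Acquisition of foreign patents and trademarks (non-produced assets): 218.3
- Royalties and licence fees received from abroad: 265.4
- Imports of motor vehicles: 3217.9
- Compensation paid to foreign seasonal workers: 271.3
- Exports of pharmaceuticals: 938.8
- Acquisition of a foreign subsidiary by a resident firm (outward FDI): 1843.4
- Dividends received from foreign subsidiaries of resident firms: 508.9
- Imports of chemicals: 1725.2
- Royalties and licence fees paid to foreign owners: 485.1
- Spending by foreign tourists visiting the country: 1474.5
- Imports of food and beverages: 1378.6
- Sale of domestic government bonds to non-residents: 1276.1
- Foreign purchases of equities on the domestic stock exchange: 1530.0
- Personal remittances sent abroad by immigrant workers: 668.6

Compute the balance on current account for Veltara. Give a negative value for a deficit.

Goods: -1725.2 - 1378.6 - 3217.9 + 938.8 = -5382.9
Services: 1474.5 + 265.4 - 485.1 = 1254.8
Primary income: 508.9 + 469.8 - 271.3 = 707.4
Secondary income: -668.6 + 346.1 = -322.5
Current account = (-5382.9) + 1254.8 + 707.4 + (-322.5) = -3743.2
(Excluded from the current account — capital account: acquisition of foreign patents and trademarks (non-produced assets) 218.3; financial account: acquisition of a foreign subsidiary by a resident firm (outward FDI) 1843.4, sale of domestic government bonds to non-residents 1276.1, foreign purchases of equities on the domestic stock exchange 1530.0.)

-3743.2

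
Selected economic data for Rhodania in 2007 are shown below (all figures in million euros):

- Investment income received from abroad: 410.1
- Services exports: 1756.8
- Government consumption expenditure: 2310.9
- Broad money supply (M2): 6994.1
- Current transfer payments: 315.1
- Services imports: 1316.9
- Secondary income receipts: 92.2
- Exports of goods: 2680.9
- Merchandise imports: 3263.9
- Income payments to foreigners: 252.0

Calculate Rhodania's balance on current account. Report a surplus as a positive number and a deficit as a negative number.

Goods balance = 2680.9 - 3263.9 = -583.0
Services balance = 1756.8 - 1316.9 = 439.9
Trade balance (goods + services) = -583.0 + 439.9 = -143.1
Net primary income = 410.1 - 252.0 = 158.1
Net secondary income = 92.2 - 315.1 = -222.9
Current account = -143.1 + 158.1 + (-222.9) = -207.9

-207.9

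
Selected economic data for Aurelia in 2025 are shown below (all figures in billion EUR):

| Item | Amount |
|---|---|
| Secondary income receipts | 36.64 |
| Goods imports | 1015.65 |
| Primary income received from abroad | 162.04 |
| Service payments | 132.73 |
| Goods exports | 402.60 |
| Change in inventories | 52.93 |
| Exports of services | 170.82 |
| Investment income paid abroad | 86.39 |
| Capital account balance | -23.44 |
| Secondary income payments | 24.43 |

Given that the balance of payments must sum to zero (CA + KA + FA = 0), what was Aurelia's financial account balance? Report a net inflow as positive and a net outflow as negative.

510.54

Goods balance = 402.60 - 1015.65 = -613.05
Services balance = 170.82 - 132.73 = 38.09
Trade balance (goods + services) = -613.05 + 38.09 = -574.96
Net primary income = 162.04 - 86.39 = 75.65
Net secondary income = 36.64 - 24.43 = 12.21
Current account = -574.96 + 75.65 + 12.21 = -487.10
Financial account = -(-487.10 + (-23.44)) = 510.54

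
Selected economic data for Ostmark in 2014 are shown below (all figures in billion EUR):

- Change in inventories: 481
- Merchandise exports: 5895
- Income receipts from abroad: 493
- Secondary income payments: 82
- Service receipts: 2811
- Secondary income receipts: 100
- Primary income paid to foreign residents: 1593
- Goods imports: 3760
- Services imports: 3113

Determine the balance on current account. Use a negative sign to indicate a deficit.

751

Goods balance = 5895 - 3760 = 2135
Services balance = 2811 - 3113 = -302
Trade balance (goods + services) = 2135 + (-302) = 1833
Net primary income = 493 - 1593 = -1100
Net secondary income = 100 - 82 = 18
Current account = 1833 + (-1100) + 18 = 751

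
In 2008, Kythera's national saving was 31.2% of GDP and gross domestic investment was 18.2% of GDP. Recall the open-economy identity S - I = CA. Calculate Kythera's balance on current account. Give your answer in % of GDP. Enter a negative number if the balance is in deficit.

13.0

S - I = CA (net lending to the rest of the world).
CA = S - I = 31.2 - 18.2 = 13.0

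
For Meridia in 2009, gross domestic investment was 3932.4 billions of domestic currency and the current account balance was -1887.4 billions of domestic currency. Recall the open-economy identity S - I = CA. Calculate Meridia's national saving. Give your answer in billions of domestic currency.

2045.0

S = I + CA = 3932.4 + (-1887.4) = 2045.0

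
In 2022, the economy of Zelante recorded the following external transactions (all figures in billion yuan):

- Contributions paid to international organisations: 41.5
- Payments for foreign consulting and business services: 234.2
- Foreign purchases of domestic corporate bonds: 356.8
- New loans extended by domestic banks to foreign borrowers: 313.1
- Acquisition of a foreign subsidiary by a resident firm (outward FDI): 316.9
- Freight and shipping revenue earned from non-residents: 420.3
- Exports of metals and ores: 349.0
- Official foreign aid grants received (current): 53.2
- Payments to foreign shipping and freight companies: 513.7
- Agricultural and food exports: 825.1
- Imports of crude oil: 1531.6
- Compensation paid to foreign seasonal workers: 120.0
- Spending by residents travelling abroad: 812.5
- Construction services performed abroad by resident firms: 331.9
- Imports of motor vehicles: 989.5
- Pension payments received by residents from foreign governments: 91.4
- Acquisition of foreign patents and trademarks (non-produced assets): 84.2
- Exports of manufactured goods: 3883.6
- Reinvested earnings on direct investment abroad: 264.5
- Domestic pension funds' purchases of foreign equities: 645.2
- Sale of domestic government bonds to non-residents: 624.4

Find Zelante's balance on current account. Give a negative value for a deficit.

1976.0

Goods: -989.5 + 825.1 + 3883.6 + 349.0 - 1531.6 = 2536.6
Services: -234.2 - 812.5 - 513.7 + 420.3 + 331.9 = -808.2
Primary income: 264.5 - 120.0 = 144.5
Secondary income: 53.2 - 41.5 + 91.4 = 103.1
Current account = 2536.6 + (-808.2) + 144.5 + 103.1 = 1976.0
(Excluded from the current account — financial account: foreign purchases of domestic corporate bonds 356.8, new loans extended by domestic banks to foreign borrowers 313.1, acquisition of a foreign subsidiary by a resident firm (outward FDI) 316.9, domestic pension funds' purchases of foreign equities 645.2, sale of domestic government bonds to non-residents 624.4; capital account: acquisition of foreign patents and trademarks (non-produced assets) 84.2.)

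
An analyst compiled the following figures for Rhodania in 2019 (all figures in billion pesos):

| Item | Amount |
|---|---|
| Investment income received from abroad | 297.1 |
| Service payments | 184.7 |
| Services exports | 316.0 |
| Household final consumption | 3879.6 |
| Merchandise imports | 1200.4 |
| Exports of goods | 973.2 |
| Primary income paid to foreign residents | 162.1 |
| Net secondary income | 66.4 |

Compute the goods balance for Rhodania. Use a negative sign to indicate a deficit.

-227.2

Goods balance = 973.2 - 1200.4 = -227.2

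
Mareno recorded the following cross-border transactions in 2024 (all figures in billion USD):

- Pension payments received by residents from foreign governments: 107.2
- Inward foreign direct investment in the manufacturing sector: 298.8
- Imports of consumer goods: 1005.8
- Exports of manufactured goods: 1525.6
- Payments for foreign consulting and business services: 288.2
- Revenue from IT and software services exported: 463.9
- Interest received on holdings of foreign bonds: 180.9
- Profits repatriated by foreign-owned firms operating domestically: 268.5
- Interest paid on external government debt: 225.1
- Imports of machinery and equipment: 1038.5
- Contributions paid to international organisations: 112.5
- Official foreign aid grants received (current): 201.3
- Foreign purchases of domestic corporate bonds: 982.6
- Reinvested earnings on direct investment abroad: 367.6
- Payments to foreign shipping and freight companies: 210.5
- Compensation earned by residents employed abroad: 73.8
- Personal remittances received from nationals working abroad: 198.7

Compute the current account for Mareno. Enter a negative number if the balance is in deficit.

-30.1

Goods: -1005.8 + 1525.6 - 1038.5 = -518.7
Services: 463.9 - 288.2 - 210.5 = -34.8
Primary income: -268.5 + 367.6 + 180.9 + 73.8 - 225.1 = 128.7
Secondary income: 201.3 - 112.5 + 107.2 + 198.7 = 394.7
Current account = (-518.7) + (-34.8) + 128.7 + 394.7 = -30.1
(Excluded from the current account — financial account: inward foreign direct investment in the manufacturing sector 298.8, foreign purchases of domestic corporate bonds 982.6.)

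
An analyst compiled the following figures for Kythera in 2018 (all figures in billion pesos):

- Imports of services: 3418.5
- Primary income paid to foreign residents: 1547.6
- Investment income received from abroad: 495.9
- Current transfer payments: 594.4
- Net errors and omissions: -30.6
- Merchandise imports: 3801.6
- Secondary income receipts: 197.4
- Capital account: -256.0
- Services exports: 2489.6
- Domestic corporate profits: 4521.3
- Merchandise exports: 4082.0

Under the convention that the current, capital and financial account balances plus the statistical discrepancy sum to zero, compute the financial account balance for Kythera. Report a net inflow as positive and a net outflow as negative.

2383.8

Goods balance = 4082.0 - 3801.6 = 280.4
Services balance = 2489.6 - 3418.5 = -928.9
Trade balance (goods + services) = 280.4 + (-928.9) = -648.5
Net primary income = 495.9 - 1547.6 = -1051.7
Net secondary income = 197.4 - 594.4 = -397.0
Current account = -648.5 + (-1051.7) + (-397.0) = -2097.2
Financial account = -(-2097.2 + (-256.0) + (-30.6)) = 2383.8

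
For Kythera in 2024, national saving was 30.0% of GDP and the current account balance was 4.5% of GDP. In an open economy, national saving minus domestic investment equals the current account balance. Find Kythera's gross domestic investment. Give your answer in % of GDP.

I = S - CA = 30.0 - 4.5 = 25.5

25.5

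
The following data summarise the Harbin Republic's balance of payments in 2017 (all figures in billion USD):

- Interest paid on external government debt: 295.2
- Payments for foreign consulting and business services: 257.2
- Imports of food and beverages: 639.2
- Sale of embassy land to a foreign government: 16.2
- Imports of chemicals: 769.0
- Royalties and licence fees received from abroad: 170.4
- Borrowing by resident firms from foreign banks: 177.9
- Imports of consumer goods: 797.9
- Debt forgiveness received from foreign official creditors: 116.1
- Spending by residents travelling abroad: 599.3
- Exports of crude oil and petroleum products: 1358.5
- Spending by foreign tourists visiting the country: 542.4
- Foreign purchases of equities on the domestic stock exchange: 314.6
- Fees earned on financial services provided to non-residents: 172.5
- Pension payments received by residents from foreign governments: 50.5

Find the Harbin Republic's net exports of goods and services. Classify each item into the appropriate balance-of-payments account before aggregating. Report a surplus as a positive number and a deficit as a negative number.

-818.8

Goods: 1358.5 - 639.2 - 797.9 - 769.0 = -847.6
Services: 542.4 + 170.4 - 599.3 + 172.5 - 257.2 = 28.8
Trade balance = -847.6 + 28.8 = -818.8
(Excluded from the trade balance — primary income: interest paid on external government debt 295.2; capital account: sale of embassy land to a foreign government 16.2, debt forgiveness received from foreign official creditors 116.1; financial account: borrowing by resident firms from foreign banks 177.9, foreign purchases of equities on the domestic stock exchange 314.6; secondary income: pension payments received by residents from foreign governments 50.5.)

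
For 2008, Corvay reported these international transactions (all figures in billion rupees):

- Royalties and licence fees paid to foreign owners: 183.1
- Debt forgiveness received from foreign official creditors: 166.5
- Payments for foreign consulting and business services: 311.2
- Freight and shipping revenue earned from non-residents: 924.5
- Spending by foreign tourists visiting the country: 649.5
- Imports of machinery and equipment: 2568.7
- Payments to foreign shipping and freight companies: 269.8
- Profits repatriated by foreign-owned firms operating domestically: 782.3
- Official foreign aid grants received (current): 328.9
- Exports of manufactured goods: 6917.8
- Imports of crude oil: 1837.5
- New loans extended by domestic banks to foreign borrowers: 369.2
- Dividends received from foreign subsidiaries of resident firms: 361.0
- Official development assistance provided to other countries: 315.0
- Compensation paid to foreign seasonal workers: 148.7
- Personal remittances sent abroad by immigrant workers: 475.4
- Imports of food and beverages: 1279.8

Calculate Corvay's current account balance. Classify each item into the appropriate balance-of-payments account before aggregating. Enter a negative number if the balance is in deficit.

1010.2

Goods: 6917.8 - 1837.5 - 1279.8 - 2568.7 = 1231.8
Services: -183.1 + 924.5 - 311.2 - 269.8 + 649.5 = 809.9
Primary income: -148.7 - 782.3 + 361.0 = -570.0
Secondary income: 328.9 - 475.4 - 315.0 = -461.5
Current account = 1231.8 + 809.9 + (-570.0) + (-461.5) = 1010.2
(Excluded from the current account — capital account: debt forgiveness received from foreign official creditors 166.5; financial account: new loans extended by domestic banks to foreign borrowers 369.2.)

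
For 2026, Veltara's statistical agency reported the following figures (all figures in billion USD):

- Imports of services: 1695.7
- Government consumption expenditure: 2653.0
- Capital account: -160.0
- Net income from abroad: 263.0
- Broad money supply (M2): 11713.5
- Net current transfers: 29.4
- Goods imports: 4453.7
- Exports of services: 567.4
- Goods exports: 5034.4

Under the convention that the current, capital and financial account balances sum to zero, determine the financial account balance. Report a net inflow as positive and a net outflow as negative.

Goods balance = 5034.4 - 4453.7 = 580.7
Services balance = 567.4 - 1695.7 = -1128.3
Trade balance (goods + services) = 580.7 + (-1128.3) = -547.6
Net primary income = 263.0
Net secondary income = 29.4
Current account = -547.6 + 263.0 + 29.4 = -255.2
Financial account = -(-255.2 + (-160.0)) = 415.2

415.2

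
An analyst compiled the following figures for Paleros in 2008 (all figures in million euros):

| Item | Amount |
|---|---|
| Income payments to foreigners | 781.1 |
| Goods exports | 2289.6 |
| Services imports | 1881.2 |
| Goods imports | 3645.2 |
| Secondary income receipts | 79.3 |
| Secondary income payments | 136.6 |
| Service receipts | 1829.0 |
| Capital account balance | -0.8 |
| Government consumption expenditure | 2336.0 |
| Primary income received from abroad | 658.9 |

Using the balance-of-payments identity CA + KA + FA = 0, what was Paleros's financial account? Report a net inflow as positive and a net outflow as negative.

1588.1

Goods balance = 2289.6 - 3645.2 = -1355.6
Services balance = 1829.0 - 1881.2 = -52.2
Trade balance (goods + services) = -1355.6 + (-52.2) = -1407.8
Net primary income = 658.9 - 781.1 = -122.2
Net secondary income = 79.3 - 136.6 = -57.3
Current account = -1407.8 + (-122.2) + (-57.3) = -1587.3
Financial account = -(-1587.3 + (-0.8)) = 1588.1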